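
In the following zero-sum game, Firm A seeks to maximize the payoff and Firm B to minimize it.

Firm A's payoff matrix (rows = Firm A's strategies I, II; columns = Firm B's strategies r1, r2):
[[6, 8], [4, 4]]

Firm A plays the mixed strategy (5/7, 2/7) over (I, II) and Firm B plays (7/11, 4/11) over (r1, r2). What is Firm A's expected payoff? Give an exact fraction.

Against (7/11, 4/11), each row's expected payoff is I: 74/11; II: 4.
Taking the (5/7, 2/7)-weighted average: (5/7)·(74/11) + (2/7)·(4) = 458/77.

458/77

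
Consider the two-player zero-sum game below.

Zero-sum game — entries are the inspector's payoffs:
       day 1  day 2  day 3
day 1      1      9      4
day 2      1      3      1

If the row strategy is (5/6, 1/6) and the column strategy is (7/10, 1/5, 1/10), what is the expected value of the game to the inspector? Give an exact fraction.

Against (7/10, 1/5, 1/10), each row's expected payoff is day 1: 29/10; day 2: 7/5.
Taking the (5/6, 1/6)-weighted average: (5/6)·(29/10) + (1/6)·(7/5) = 53/20.

53/20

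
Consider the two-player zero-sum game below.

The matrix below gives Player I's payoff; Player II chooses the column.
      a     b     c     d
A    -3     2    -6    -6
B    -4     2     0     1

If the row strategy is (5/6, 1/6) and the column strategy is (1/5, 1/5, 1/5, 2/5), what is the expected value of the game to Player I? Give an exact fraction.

-19/6

Against (1/5, 1/5, 1/5, 2/5), each row's expected payoff is A: -19/5; B: 0.
Taking the (5/6, 1/6)-weighted average: (5/6)·(-19/5) + (1/6)·(0) = -19/6.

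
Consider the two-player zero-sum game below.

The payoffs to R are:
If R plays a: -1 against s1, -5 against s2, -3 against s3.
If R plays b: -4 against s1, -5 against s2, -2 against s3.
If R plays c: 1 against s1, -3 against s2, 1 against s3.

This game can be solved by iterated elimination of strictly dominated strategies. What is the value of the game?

-3

Row a is strictly dominated by row c (1>-1, -3>-5, 1>-3); eliminate a.
Column s1 is strictly dominated by s2 for C (-5<-4, -3<1); eliminate s1.
Column s3 is strictly dominated by s2 for C (-5<-2, -3<1); eliminate s3.
Row b is strictly dominated by row c (-3>-5); eliminate b.
Only (c, s2) remains, with payoff -3.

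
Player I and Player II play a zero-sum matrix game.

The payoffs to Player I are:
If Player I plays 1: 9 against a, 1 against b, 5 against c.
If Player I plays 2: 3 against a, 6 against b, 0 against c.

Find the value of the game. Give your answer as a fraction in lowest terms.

Column a is strictly dominated by c for Player II (it gives Player I more in every row).
The remaining 2×2 game on (1, 2) × (b, c) has no saddle point. Let Player I play 1 with probability p; indifference gives p + 6(1−p) = 5p, so p = 3/5.
Similarly Player II's optimal q on b is 1/2, and the value is 1·(1/2) + (5)·(1/2) = 3.

3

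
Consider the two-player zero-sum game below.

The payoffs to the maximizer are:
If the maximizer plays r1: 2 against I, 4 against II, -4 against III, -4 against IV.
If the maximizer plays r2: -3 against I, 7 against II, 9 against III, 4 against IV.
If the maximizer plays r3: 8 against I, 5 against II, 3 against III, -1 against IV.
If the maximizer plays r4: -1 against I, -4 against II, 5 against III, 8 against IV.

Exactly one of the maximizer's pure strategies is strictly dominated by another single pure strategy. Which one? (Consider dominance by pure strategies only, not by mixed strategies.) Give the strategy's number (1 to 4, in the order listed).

Compare r1 with r3: 8 > 2, 5 > 4, 3 > -4, -1 > -4.
So r3 strictly dominates r1 for the maximizer; r1 is strictly dominated.

1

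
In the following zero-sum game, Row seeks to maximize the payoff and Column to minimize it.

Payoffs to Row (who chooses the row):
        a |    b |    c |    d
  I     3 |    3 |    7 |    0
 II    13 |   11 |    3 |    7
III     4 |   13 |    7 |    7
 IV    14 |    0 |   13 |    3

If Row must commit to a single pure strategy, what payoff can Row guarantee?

The worst-case payoff for each row is I: 0, II: 3, III: 4, IV: 0.
The best of these is 4.

4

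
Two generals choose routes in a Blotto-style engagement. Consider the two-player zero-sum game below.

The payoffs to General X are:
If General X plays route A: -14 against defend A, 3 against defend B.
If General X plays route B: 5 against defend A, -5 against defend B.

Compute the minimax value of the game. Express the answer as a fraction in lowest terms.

-55/27

Row minima are -14 and -5, so General X's maximin is -5; column maxima are 5 and 3, so General Y's minimax is 3. These differ, so the equilibrium is in mixed strategies.
Let General X play route A with probability p. General Y is indifferent when −14p + 5(1−p) = 3p − 5(1−p), giving p = 10/27.
Let General Y play defend A with probability q. General X is indifferent when −14q + 3(1−q) = 5q − 5(1−q), giving q = 8/27.
The value is -14·(8/27) + (3)·(19/27) = -55/27.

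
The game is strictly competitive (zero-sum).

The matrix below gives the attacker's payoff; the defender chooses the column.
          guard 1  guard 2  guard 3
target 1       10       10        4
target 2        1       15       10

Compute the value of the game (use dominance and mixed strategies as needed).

Column guard 2 is strictly dominated by guard 3 for the defender (it gives the attacker more in every row).
The remaining 2×2 game on (target 1, target 2) × (guard 1, guard 3) has no saddle point. Let the attacker play target 1 with probability p; indifference gives 10p + (1−p) = 4p + 10(1−p), so p = 3/5.
Similarly the defender's optimal q on guard 1 is 2/5, and the value is 10·(2/5) + (4)·(3/5) = 32/5.

32/5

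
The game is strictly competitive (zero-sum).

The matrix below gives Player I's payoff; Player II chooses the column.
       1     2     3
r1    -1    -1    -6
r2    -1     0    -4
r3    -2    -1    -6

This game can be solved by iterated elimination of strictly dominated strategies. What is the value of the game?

Column 1 is strictly dominated by 3 for Player II (-6<-1, -4<-1, -6<-2); eliminate 1.
Column 2 is strictly dominated by 3 for Player II (-6<-1, -4<0, -6<-1); eliminate 2.
Row r3 is strictly dominated by row r2 (-4>-6); eliminate r3.
Row r1 is strictly dominated by row r2 (-4>-6); eliminate r1.
Only (r2, 3) remains, with payoff -4.

-4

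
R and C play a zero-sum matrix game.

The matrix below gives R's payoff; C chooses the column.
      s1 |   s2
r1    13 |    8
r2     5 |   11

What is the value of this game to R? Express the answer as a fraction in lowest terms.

Row minima are 8 and 5, so R's maximin is 8; column maxima are 13 and 11, so C's minimax is 11. These differ, so the equilibrium is in mixed strategies.
Let R play r1 with probability p. C is indifferent when 13p + 5(1−p) = 8p + 11(1−p), giving p = 6/11.
Let C play s1 with probability q. R is indifferent when 13q + 8(1−q) = 5q + 11(1−q), giving q = 3/11.
The value is 13·(3/11) + (8)·(8/11) = 103/11.

103/11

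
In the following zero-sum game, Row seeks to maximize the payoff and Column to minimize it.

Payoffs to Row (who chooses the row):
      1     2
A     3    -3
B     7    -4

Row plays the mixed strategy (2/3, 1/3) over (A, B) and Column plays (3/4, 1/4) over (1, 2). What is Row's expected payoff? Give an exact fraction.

Against (3/4, 1/4), each row's expected payoff is A: 3/2; B: 17/4.
Taking the (2/3, 1/3)-weighted average: (2/3)·(3/2) + (1/3)·(17/4) = 29/12.

29/12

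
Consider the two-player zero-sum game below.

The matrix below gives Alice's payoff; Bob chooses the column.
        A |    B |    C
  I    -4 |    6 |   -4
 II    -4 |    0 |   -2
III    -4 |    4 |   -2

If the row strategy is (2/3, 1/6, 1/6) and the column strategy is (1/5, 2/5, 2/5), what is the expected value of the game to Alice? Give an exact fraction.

-4/15

Against (1/5, 2/5, 2/5), each row's expected payoff is I: 0; II: -8/5; III: 0.
Taking the (2/3, 1/6, 1/6)-weighted average: (2/3)·(0) + (1/6)·(-8/5) + (1/6)·(0) = -4/15.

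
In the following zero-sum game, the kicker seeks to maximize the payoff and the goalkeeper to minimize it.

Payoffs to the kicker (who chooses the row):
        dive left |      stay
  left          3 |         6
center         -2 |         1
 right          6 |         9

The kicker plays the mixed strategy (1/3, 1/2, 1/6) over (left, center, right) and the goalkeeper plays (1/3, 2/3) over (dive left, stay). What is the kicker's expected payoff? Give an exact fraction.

3

Against (1/3, 2/3), each row's expected payoff is left: 5; center: 0; right: 8.
Taking the (1/3, 1/2, 1/6)-weighted average: (1/3)·(5) + (1/2)·(0) + (1/6)·(8) = 3.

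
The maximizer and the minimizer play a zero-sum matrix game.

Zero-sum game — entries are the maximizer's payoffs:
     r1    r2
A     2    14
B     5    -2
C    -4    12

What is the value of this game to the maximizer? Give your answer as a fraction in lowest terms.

74/19

Row C is strictly dominated by row A, so the maximizer never plays it.
The remaining 2×2 game on (A, B) × (r1, r2) has no saddle point. Let the maximizer play A with probability p; indifference gives 2p + 5(1−p) = 14p − 2(1−p), so p = 7/19.
Similarly the minimizer's optimal q on r1 is 16/19, and the value is 2·(16/19) + (14)·(3/19) = 74/19.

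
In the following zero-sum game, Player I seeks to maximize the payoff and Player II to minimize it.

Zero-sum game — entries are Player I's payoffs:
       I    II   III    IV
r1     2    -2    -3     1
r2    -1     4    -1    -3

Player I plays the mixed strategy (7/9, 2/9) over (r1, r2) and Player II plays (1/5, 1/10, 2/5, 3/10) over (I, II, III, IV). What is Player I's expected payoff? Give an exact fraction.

Against (1/5, 1/10, 2/5, 3/10), each row's expected payoff is r1: -7/10; r2: -11/10.
Taking the (7/9, 2/9)-weighted average: (7/9)·(-7/10) + (2/9)·(-11/10) = -71/90.

-71/90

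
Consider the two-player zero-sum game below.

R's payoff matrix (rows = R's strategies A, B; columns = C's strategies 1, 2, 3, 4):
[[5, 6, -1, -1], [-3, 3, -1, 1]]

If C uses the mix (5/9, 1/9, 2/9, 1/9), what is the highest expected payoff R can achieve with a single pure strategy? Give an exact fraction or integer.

28/9

A: (5)·(5/9) + (6)·(1/9) + (-1)·(2/9) + (-1)·(1/9) = 28/9.
B: (-3)·(5/9) + (3)·(1/9) + (-1)·(2/9) + (1)·(1/9) = -13/9.
The best pure response is A with expected payoff 28/9.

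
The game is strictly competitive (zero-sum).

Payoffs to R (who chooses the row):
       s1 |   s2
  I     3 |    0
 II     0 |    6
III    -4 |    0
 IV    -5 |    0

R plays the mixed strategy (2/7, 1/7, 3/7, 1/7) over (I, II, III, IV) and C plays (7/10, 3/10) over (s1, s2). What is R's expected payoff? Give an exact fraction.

-59/70

Against (7/10, 3/10), each row's expected payoff is I: 21/10; II: 9/5; III: -14/5; IV: -7/2.
Taking the (2/7, 1/7, 3/7, 1/7)-weighted average: (2/7)·(21/10) + (1/7)·(9/5) + (3/7)·(-14/5) + (1/7)·(-7/2) = -59/70.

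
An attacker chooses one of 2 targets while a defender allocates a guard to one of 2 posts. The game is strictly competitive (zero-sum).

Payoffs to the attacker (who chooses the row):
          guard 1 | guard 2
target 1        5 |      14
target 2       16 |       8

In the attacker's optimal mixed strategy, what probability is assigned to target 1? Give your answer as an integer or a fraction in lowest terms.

8/17

Row minima are 5 and 8, so the attacker's maximin is 8; column maxima are 16 and 14, so the defender's minimax is 14. These differ, so the equilibrium is in mixed strategies.
Let the attacker play target 1 with probability p. The defender is indifferent when 5p + 16(1−p) = 14p + 8(1−p), giving p = 8/17.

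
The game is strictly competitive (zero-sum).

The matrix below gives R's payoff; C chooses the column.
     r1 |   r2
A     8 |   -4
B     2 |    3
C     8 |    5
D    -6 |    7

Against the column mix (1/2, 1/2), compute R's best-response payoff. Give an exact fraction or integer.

13/2

A: (8)·(1/2) + (-4)·(1/2) = 2.
B: (2)·(1/2) + (3)·(1/2) = 5/2.
C: (8)·(1/2) + (5)·(1/2) = 13/2.
D: (-6)·(1/2) + (7)·(1/2) = 1/2.
The best pure response is C with expected payoff 13/2.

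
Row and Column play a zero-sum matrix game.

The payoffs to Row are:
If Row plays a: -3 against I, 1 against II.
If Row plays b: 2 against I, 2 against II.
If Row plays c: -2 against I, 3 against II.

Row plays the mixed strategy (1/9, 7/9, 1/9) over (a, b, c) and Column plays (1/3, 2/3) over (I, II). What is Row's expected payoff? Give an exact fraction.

5/3

Against (1/3, 2/3), each row's expected payoff is a: -1/3; b: 2; c: 4/3.
Taking the (1/9, 7/9, 1/9)-weighted average: (1/9)·(-1/3) + (7/9)·(2) + (1/9)·(4/3) = 5/3.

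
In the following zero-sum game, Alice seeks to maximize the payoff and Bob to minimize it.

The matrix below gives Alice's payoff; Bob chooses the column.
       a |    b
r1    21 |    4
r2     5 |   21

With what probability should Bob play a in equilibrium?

Row minima are 4 and 5, so Alice's maximin is 5; column maxima are 21 and 21, so Bob's minimax is 21. These differ, so the equilibrium is in mixed strategies.
Let Bob play a with probability q. Alice is indifferent when 21q + 4(1−q) = 5q + 21(1−q), giving q = 17/33.

17/33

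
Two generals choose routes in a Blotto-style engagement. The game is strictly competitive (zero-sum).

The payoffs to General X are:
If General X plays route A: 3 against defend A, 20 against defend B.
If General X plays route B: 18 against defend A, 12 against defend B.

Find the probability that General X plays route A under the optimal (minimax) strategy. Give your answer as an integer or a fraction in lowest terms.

Row minima are 3 and 12, so General X's maximin is 12; column maxima are 18 and 20, so General Y's minimax is 18. These differ, so the equilibrium is in mixed strategies.
Let General X play route A with probability p. General Y is indifferent when 3p + 18(1−p) = 20p + 12(1−p), giving p = 6/23.

6/23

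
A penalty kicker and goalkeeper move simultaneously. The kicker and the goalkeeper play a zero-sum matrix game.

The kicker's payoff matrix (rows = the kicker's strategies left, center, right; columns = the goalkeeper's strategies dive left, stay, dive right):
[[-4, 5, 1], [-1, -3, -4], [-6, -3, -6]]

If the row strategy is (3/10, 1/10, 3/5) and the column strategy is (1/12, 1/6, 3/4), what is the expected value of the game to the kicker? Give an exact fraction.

Against (1/12, 1/6, 3/4), each row's expected payoff is left: 5/4; center: -43/12; right: -11/2.
Taking the (3/10, 1/10, 3/5)-weighted average: (3/10)·(5/4) + (1/10)·(-43/12) + (3/5)·(-11/2) = -197/60.

-197/60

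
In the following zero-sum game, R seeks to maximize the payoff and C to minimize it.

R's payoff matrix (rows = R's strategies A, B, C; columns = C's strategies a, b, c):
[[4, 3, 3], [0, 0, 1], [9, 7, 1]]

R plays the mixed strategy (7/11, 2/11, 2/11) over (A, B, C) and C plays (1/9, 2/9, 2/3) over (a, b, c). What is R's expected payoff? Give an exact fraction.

Against (1/9, 2/9, 2/3), each row's expected payoff is A: 28/9; B: 2/3; C: 29/9.
Taking the (7/11, 2/11, 2/11)-weighted average: (7/11)·(28/9) + (2/11)·(2/3) + (2/11)·(29/9) = 266/99.

266/99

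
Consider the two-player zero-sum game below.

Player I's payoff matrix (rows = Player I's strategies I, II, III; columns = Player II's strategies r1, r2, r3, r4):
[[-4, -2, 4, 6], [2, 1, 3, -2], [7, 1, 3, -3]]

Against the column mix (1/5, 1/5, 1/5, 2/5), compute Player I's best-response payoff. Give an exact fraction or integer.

2

I: (-4)·(1/5) + (-2)·(1/5) + (4)·(1/5) + (6)·(2/5) = 2.
II: (2)·(1/5) + (1)·(1/5) + (3)·(1/5) + (-2)·(2/5) = 2/5.
III: (7)·(1/5) + (1)·(1/5) + (3)·(1/5) + (-3)·(2/5) = 1.
The best pure response is I with expected payoff 2.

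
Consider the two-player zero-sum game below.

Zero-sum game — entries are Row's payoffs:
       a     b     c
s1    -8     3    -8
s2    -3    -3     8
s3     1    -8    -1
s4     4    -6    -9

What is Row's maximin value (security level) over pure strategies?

-3

The worst-case payoff for each row is s1: -8, s2: -3, s3: -8, s4: -9.
The best of these is -3.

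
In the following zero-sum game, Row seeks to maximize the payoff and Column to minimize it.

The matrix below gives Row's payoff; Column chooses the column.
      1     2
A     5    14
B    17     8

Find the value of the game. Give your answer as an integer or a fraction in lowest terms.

Row minima are 5 and 8, so Row's maximin is 8; column maxima are 17 and 14, so Column's minimax is 14. These differ, so the equilibrium is in mixed strategies.
Let Row play A with probability p. Column is indifferent when 5p + 17(1−p) = 14p + 8(1−p), giving p = 1/2.
Let Column play 1 with probability q. Row is indifferent when 5q + 14(1−q) = 17q + 8(1−q), giving q = 1/3.
The value is 5·(1/3) + (14)·(2/3) = 11.

11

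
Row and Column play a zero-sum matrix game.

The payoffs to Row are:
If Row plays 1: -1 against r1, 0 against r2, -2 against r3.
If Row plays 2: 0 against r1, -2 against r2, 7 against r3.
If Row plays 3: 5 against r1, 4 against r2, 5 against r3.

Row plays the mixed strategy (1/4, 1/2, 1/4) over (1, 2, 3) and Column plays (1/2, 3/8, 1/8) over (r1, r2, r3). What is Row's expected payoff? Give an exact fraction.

33/32

Against (1/2, 3/8, 1/8), each row's expected payoff is 1: -3/4; 2: 1/8; 3: 37/8.
Taking the (1/4, 1/2, 1/4)-weighted average: (1/4)·(-3/4) + (1/2)·(1/8) + (1/4)·(37/8) = 33/32.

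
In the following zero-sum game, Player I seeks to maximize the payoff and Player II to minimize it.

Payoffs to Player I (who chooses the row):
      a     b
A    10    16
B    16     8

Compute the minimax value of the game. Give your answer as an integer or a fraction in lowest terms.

88/7

Row minima are 10 and 8, so Player I's maximin is 10; column maxima are 16 and 16, so Player II's minimax is 16. These differ, so the equilibrium is in mixed strategies.
Let Player I play A with probability p. Player II is indifferent when 10p + 16(1−p) = 16p + 8(1−p), giving p = 4/7.
Let Player II play a with probability q. Player I is indifferent when 10q + 16(1−q) = 16q + 8(1−q), giving q = 4/7.
The value is 10·(4/7) + (16)·(3/7) = 88/7.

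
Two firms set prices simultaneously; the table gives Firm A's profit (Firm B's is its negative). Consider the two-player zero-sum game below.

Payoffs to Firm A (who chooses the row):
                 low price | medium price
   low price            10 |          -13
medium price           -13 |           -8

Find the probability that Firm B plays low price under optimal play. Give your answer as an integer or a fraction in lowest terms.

Row minima are -13 and -13, so Firm A's maximin is -13; column maxima are 10 and -8, so Firm B's minimax is -8. These differ, so the equilibrium is in mixed strategies.
Let Firm B play low price with probability q. Firm A is indifferent when 10q − 13(1−q) = −13q − 8(1−q), giving q = 5/28.

5/28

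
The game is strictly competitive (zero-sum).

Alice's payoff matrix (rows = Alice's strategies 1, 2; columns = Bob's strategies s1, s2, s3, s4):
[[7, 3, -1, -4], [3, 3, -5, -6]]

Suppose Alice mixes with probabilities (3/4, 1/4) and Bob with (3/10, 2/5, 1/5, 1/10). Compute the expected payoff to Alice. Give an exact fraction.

43/20

Against (3/10, 2/5, 1/5, 1/10), each row's expected payoff is 1: 27/10; 2: 1/2.
Taking the (3/4, 1/4)-weighted average: (3/4)·(27/10) + (1/4)·(1/2) = 43/20.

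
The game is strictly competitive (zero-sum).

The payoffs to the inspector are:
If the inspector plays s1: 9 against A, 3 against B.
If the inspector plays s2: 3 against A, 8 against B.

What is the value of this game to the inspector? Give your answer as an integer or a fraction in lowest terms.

63/11

Row minima are 3 and 3, so the inspector's maximin is 3; column maxima are 9 and 8, so the inspectee's minimax is 8. These differ, so the equilibrium is in mixed strategies.
Let the inspector play s1 with probability p. The inspectee is indifferent when 9p + 3(1−p) = 3p + 8(1−p), giving p = 5/11.
Let the inspectee play A with probability q. The inspector is indifferent when 9q + 3(1−q) = 3q + 8(1−q), giving q = 5/11.
The value is 9·(5/11) + (3)·(6/11) = 63/11.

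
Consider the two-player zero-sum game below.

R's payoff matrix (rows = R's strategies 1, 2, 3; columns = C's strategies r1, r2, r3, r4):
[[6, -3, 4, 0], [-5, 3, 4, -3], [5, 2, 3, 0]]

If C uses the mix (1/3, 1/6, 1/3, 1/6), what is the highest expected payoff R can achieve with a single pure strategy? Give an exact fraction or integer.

3

1: (6)·(1/3) + (-3)·(1/6) + (4)·(1/3) + (0)·(1/6) = 17/6.
2: (-5)·(1/3) + (3)·(1/6) + (4)·(1/3) + (-3)·(1/6) = -1/3.
3: (5)·(1/3) + (2)·(1/6) + (3)·(1/3) + (0)·(1/6) = 3.
The best pure response is 3 with expected payoff 3.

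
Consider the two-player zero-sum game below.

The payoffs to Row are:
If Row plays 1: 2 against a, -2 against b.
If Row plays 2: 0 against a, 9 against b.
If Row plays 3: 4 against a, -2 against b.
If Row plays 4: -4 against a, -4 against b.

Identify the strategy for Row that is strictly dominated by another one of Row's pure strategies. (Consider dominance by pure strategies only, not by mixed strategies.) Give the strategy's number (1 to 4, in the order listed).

Compare 4 with 1: 2 > -4, -2 > -4.
So 1 strictly dominates 4 for Row; 4 is strictly dominated.

4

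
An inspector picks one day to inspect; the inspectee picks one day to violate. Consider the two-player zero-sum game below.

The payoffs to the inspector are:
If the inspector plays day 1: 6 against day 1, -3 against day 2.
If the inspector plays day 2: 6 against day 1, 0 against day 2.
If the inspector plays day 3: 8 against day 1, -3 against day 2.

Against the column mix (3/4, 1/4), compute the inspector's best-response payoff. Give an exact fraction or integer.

day 1: (6)·(3/4) + (-3)·(1/4) = 15/4.
day 2: (6)·(3/4) + (0)·(1/4) = 9/2.
day 3: (8)·(3/4) + (-3)·(1/4) = 21/4.
The best pure response is day 3 with expected payoff 21/4.

21/4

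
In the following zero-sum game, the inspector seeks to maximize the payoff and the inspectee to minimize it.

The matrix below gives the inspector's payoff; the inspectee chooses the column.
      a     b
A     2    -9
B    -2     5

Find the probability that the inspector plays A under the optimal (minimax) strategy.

Row minima are -9 and -2, so the inspector's maximin is -2; column maxima are 2 and 5, so the inspectee's minimax is 2. These differ, so the equilibrium is in mixed strategies.
Let the inspector play A with probability p. The inspectee is indifferent when 2p − 2(1−p) = −9p + 5(1−p), giving p = 7/18.

7/18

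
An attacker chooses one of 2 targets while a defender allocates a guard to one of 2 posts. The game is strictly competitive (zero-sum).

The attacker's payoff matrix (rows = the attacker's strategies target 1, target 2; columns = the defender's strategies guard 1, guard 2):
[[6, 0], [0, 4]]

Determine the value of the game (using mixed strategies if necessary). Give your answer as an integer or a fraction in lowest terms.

12/5

Row minima are 0 and 0, so the attacker's maximin is 0; column maxima are 6 and 4, so the defender's minimax is 4. These differ, so the equilibrium is in mixed strategies.
Let the attacker play target 1 with probability p. The defender is indifferent when 6p = 4(1−p), giving p = 2/5.
Let the defender play guard 1 with probability q. The attacker is indifferent when 6q = 4(1−q), giving q = 2/5.
The value is 6·(2/5) + (0)·(3/5) = 12/5.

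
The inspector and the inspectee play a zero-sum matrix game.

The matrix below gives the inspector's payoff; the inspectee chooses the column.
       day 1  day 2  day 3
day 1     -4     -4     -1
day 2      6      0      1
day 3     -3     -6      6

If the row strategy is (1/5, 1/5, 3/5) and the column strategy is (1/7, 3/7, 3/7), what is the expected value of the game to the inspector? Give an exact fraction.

-19/35

Against (1/7, 3/7, 3/7), each row's expected payoff is day 1: -19/7; day 2: 9/7; day 3: -3/7.
Taking the (1/5, 1/5, 3/5)-weighted average: (1/5)·(-19/7) + (1/5)·(9/7) + (3/5)·(-3/7) = -19/35.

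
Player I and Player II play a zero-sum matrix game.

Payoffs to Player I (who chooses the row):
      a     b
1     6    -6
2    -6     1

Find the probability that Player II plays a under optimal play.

7/19

Row minima are -6 and -6, so Player I's maximin is -6; column maxima are 6 and 1, so Player II's minimax is 1. These differ, so the equilibrium is in mixed strategies.
Let Player II play a with probability q. Player I is indifferent when 6q − 6(1−q) = −6q + (1−q), giving q = 7/19.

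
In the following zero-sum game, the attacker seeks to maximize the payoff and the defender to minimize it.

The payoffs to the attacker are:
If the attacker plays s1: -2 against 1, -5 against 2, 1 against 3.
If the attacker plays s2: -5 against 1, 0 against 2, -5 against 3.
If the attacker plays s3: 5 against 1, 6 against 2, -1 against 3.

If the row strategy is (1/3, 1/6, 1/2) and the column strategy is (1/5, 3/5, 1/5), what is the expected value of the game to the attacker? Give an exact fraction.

4/5

Against (1/5, 3/5, 1/5), each row's expected payoff is s1: -16/5; s2: -2; s3: 22/5.
Taking the (1/3, 1/6, 1/2)-weighted average: (1/3)·(-16/5) + (1/6)·(-2) + (1/2)·(22/5) = 4/5.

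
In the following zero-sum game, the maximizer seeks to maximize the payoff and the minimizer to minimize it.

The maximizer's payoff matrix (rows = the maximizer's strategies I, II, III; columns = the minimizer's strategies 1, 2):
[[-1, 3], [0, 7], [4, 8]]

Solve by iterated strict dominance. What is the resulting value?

Row I is strictly dominated by row II (0>-1, 7>3); eliminate I.
Row II is strictly dominated by row III (4>0, 8>7); eliminate II.
Column 2 is strictly dominated by 1 for the minimizer (4<8); eliminate 2.
Only (III, 1) remains, with payoff 4.

4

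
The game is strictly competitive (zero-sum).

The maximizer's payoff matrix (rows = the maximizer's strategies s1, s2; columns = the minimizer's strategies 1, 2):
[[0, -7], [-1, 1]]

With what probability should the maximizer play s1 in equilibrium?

2/9

Row minima are -7 and -1, so the maximizer's maximin is -1; column maxima are 0 and 1, so the minimizer's minimax is 0. These differ, so the equilibrium is in mixed strategies.
Let the maximizer play s1 with probability p. The minimizer is indifferent when −(1−p) = −7p + (1−p), giving p = 2/9.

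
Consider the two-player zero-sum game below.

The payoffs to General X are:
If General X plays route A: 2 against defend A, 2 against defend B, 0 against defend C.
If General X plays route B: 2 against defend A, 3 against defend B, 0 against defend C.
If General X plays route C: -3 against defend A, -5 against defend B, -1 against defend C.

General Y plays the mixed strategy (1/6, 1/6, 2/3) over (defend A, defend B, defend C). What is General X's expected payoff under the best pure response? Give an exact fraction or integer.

5/6

route A: (2)·(1/6) + (2)·(1/6) + (0)·(2/3) = 2/3.
route B: (2)·(1/6) + (3)·(1/6) + (0)·(2/3) = 5/6.
route C: (-3)·(1/6) + (-5)·(1/6) + (-1)·(2/3) = -2.
The best pure response is route B with expected payoff 5/6.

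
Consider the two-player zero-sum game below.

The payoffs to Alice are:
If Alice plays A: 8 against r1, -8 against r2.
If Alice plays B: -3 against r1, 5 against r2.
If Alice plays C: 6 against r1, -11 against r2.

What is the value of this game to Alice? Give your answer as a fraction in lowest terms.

Row C is strictly dominated by row A, so Alice never plays it.
The remaining 2×2 game on (A, B) × (r1, r2) has no saddle point. Let Alice play A with probability p; indifference gives 8p − 3(1−p) = −8p + 5(1−p), so p = 1/3.
Similarly Bob's optimal q on r1 is 13/24, and the value is 8·(13/24) + (-8)·(11/24) = 2/3.

2/3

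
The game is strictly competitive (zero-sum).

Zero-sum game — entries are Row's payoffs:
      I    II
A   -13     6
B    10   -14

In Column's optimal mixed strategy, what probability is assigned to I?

20/43

Row minima are -13 and -14, so Row's maximin is -13; column maxima are 10 and 6, so Column's minimax is 6. These differ, so the equilibrium is in mixed strategies.
Let Column play I with probability q. Row is indifferent when −13q + 6(1−q) = 10q − 14(1−q), giving q = 20/43.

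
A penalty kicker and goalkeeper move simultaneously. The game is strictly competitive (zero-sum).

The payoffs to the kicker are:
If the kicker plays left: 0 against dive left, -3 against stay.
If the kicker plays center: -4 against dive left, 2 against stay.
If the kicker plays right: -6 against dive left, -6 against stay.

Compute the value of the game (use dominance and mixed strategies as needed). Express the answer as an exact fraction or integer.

-4/3

Row right is strictly dominated by row left, so the kicker never plays it.
The remaining 2×2 game on (left, center) × (dive left, stay) has no saddle point. Let the kicker play left with probability p; indifference gives −4(1−p) = −3p + 2(1−p), so p = 2/3.
Similarly the goalkeeper's optimal q on dive left is 5/9, and the value is 0·(5/9) + (-3)·(4/9) = -4/3.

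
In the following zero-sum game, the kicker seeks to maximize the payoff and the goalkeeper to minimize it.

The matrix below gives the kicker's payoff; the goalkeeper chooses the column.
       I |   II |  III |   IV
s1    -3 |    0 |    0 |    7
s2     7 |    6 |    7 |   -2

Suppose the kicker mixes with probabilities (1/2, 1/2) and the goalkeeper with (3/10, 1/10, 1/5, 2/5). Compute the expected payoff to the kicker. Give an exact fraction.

Against (3/10, 1/10, 1/5, 2/5), each row's expected payoff is s1: 19/10; s2: 33/10.
Taking the (1/2, 1/2)-weighted average: (1/2)·(19/10) + (1/2)·(33/10) = 13/5.

13/5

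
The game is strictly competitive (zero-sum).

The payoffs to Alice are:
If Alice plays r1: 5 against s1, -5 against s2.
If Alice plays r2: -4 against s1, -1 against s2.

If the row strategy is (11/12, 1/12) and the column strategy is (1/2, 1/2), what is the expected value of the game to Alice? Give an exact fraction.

Against (1/2, 1/2), each row's expected payoff is r1: 0; r2: -5/2.
Taking the (11/12, 1/12)-weighted average: (11/12)·(0) + (1/12)·(-5/2) = -5/24.

-5/24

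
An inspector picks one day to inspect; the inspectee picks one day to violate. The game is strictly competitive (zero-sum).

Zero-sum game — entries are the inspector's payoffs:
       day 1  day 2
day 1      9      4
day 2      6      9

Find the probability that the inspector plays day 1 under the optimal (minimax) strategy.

Row minima are 4 and 6, so the inspector's maximin is 6; column maxima are 9 and 9, so the inspectee's minimax is 9. These differ, so the equilibrium is in mixed strategies.
Let the inspector play day 1 with probability p. The inspectee is indifferent when 9p + 6(1−p) = 4p + 9(1−p), giving p = 3/8.

3/8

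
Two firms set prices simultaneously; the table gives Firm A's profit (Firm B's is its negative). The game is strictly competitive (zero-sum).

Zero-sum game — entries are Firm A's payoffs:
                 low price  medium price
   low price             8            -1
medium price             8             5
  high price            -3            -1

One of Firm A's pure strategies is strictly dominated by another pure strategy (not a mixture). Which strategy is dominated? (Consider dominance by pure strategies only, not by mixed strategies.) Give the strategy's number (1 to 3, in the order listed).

Compare high price with medium price: 8 > -3, 5 > -1.
So medium price strictly dominates high price for Firm A; high price is strictly dominated.

3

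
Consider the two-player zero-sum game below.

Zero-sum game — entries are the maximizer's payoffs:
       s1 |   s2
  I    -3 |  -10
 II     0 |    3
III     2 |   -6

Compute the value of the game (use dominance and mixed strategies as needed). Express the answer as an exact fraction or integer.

6/11

Row I is strictly dominated by row III, so the maximizer never plays it.
The remaining 2×2 game on (II, III) × (s1, s2) has no saddle point. Let the maximizer play II with probability p; indifference gives 2(1−p) = 3p − 6(1−p), so p = 8/11.
Similarly the minimizer's optimal q on s1 is 9/11, and the value is 0·(9/11) + (3)·(2/11) = 6/11.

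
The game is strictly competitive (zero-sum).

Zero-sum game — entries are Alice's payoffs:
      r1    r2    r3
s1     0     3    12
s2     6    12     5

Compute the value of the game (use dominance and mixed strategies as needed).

72/13

Column r2 is strictly dominated by r1 for Bob (it gives Alice more in every row).
The remaining 2×2 game on (s1, s2) × (r1, r3) has no saddle point. Let Alice play s1 with probability p; indifference gives 6(1−p) = 12p + 5(1−p), so p = 1/13.
Similarly Bob's optimal q on r1 is 7/13, and the value is 0·(7/13) + (12)·(6/13) = 72/13.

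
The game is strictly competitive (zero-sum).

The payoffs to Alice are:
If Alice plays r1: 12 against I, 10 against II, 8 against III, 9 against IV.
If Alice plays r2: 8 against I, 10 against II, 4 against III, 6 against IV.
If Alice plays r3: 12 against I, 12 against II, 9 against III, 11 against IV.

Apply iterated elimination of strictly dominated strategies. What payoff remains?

9

Column II is strictly dominated by III for Bob (8<10, 4<10, 9<12); eliminate II.
Row r2 is strictly dominated by row r1 (12>8, 8>4, 9>6); eliminate r2.
Column IV is strictly dominated by III for Bob (8<9, 9<11); eliminate IV.
Column I is strictly dominated by III for Bob (8<12, 9<12); eliminate I.
Row r1 is strictly dominated by row r3 (9>8); eliminate r1.
Only (r3, III) remains, with payoff 9.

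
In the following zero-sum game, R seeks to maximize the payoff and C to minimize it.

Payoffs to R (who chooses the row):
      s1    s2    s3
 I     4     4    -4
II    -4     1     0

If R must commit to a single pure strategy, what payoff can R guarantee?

The worst-case payoff for each row is I: -4, II: -4.
The best of these is -4.

-4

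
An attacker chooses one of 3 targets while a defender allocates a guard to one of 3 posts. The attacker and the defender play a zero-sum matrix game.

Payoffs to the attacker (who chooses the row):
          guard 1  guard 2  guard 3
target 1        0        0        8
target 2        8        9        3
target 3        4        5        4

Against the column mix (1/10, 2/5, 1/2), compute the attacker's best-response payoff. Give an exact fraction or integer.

59/10

target 1: (0)·(1/10) + (0)·(2/5) + (8)·(1/2) = 4.
target 2: (8)·(1/10) + (9)·(2/5) + (3)·(1/2) = 59/10.
target 3: (4)·(1/10) + (5)·(2/5) + (4)·(1/2) = 22/5.
The best pure response is target 2 with expected payoff 59/10.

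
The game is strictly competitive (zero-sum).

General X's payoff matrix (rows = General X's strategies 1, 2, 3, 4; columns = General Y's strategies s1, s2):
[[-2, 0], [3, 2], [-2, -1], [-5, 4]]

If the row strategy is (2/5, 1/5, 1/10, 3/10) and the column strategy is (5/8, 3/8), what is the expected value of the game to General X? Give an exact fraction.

-5/8

Against (5/8, 3/8), each row's expected payoff is 1: -5/4; 2: 21/8; 3: -13/8; 4: -13/8.
Taking the (2/5, 1/5, 1/10, 3/10)-weighted average: (2/5)·(-5/4) + (1/5)·(21/8) + (1/10)·(-13/8) + (3/10)·(-13/8) = -5/8.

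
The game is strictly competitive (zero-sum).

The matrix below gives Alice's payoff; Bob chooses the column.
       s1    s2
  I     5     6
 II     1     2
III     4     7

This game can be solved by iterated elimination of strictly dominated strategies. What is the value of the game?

Row II is strictly dominated by row I (5>1, 6>2); eliminate II.
Column s2 is strictly dominated by s1 for Bob (5<6, 4<7); eliminate s2.
Row III is strictly dominated by row I (5>4); eliminate III.
Only (I, s1) remains, with payoff 5.

5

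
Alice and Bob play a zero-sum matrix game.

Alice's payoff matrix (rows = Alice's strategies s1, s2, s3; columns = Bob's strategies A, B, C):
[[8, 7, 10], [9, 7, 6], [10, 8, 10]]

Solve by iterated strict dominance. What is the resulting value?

8

Column A is strictly dominated by B for Bob (7<8, 7<9, 8<10); eliminate A.
Row s2 is strictly dominated by row s3 (8>7, 10>6); eliminate s2.
Column C is strictly dominated by B for Bob (7<10, 8<10); eliminate C.
Row s1 is strictly dominated by row s3 (8>7); eliminate s1.
Only (s3, B) remains, with payoff 8.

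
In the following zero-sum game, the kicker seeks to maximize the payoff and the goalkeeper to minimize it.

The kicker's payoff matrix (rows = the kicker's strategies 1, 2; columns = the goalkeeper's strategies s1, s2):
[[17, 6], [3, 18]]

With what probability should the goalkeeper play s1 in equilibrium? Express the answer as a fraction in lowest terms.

6/13

Row minima are 6 and 3, so the kicker's maximin is 6; column maxima are 17 and 18, so the goalkeeper's minimax is 17. These differ, so the equilibrium is in mixed strategies.
Let the goalkeeper play s1 with probability q. The kicker is indifferent when 17q + 6(1−q) = 3q + 18(1−q), giving q = 6/13.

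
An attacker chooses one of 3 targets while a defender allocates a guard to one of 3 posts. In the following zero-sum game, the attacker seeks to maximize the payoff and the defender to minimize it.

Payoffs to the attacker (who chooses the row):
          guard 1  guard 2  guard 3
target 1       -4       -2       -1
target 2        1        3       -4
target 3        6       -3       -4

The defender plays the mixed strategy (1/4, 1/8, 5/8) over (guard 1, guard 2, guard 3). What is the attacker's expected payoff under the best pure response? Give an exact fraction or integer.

-11/8

target 1: (-4)·(1/4) + (-2)·(1/8) + (-1)·(5/8) = -15/8.
target 2: (1)·(1/4) + (3)·(1/8) + (-4)·(5/8) = -15/8.
target 3: (6)·(1/4) + (-3)·(1/8) + (-4)·(5/8) = -11/8.
The best pure response is target 3 with expected payoff -11/8.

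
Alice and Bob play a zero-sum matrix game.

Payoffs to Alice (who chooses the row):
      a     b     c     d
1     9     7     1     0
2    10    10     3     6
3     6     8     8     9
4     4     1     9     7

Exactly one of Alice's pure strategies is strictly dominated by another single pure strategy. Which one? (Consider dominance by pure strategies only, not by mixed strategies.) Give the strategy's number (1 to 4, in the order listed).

1

Compare 1 with 2: 10 > 9, 10 > 7, 3 > 1, 6 > 0.
So 2 strictly dominates 1 for Alice; 1 is strictly dominated.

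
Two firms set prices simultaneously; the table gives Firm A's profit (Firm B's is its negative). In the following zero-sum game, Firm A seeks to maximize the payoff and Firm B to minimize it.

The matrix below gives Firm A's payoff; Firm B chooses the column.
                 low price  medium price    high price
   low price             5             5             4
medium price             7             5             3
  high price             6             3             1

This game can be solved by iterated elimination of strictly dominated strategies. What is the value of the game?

4

Row high price is strictly dominated by row medium price (7>6, 5>3, 3>1); eliminate high price.
Column low price is strictly dominated by high price for Firm B (4<5, 3<7); eliminate low price.
Column medium price is strictly dominated by high price for Firm B (4<5, 3<5); eliminate medium price.
Row medium price is strictly dominated by row low price (4>3); eliminate medium price.
Only (low price, high price) remains, with payoff 4.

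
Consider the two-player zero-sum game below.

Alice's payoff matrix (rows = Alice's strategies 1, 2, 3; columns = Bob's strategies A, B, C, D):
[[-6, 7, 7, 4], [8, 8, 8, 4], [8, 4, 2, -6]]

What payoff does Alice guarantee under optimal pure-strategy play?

Row minima: -6, 4, -6 → Alice's maximin is 4.
Column maxima: 8, 8, 8, 4 → Bob's minimax is 4.
They coincide at (2, D), so the value is 4.

4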